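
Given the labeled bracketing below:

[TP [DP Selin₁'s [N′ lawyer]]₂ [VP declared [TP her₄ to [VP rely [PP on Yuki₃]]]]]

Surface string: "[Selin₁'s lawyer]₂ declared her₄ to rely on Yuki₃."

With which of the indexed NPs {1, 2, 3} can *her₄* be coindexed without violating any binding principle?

*her* is a pronoun, so Principle B applies: it must be free in its binding domain.
Binding domain of *her₄*: the matrix TP, whose subject is [Selin₁'s lawyer]₂.
*Selin₁* and the pronoun do not c-command one another → neither Principle B nor Principle C is at stake; coindexation permitted.
*[Selin₁'s lawyer]₂* c-commands the pronoun within its binding domain → coindexation would violate Principle B.
*Yuki₃*: the pronoun c-commands this R-expression → coindexation would violate Principle C on *Yuki₃*.

{1}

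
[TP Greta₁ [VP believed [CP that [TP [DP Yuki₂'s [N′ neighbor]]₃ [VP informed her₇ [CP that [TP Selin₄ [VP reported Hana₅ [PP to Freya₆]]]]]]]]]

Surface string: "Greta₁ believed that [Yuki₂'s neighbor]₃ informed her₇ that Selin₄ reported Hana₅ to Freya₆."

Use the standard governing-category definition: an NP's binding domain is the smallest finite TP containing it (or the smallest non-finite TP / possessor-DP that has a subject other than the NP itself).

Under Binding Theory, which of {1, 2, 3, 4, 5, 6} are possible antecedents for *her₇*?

*her* is a pronoun, so Principle B applies: it must be free in its binding domain.
Binding domain of *her₇*: the embedded TP, whose subject is [Yuki₂'s neighbor]₃.
*Greta₁* c-commands the pronoun but from outside its binding domain, and is not c-commanded by it → coindexation permitted.
*Yuki₂* and the pronoun do not c-command one another → neither Principle B nor Principle C is at stake; coindexation permitted.
*[Yuki₂'s neighbor]₃* c-commands the pronoun within its binding domain → coindexation would violate Principle B.
*Selin₄*: the pronoun c-commands this R-expression → coindexation would violate Principle C on *Selin₄*.
*Hana₅*: the pronoun c-commands this R-expression → coindexation would violate Principle C on *Hana₅*.
*Freya₆*: the pronoun c-commands this R-expression → coindexation would violate Principle C on *Freya₆*.

{1, 2}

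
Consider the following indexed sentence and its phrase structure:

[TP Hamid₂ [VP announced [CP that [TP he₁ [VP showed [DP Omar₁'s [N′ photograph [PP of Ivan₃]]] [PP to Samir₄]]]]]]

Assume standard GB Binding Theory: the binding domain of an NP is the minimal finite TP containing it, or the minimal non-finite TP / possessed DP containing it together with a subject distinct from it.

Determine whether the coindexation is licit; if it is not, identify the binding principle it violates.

The two coindexed NPs are *he₁* and *Omar₁*.
*Omar₁* is an R-expression. Principle C requires it to be free everywhere.
*he₁* c-commands it and carries the same index.
The R-expression is bound → Principle C violation.

Principle C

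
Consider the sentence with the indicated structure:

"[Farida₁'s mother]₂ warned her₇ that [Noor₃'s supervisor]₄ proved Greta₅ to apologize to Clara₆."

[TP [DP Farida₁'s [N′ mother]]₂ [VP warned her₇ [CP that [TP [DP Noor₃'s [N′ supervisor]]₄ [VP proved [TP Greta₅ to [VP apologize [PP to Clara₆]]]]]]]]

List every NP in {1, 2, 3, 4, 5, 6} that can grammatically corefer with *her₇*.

*her* is a pronoun, so Principle B applies: it must be free in its binding domain.
Binding domain of *her₇*: the matrix TP, whose subject is [Farida₁'s mother]₂.
*Farida₁* and the pronoun do not c-command one another → neither Principle B nor Principle C is at stake; coindexation permitted.
*[Farida₁'s mother]₂* c-commands the pronoun within its binding domain → coindexation would violate Principle B.
*Noor₃*: the pronoun c-commands this R-expression → coindexation would violate Principle C on *Noor₃*.
*[Noor₃'s supervisor]₄*: the pronoun c-commands this R-expression → coindexation would violate Principle C on *[Noor₃'s supervisor]₄*.
*Greta₅*: the pronoun c-commands this R-expression → coindexation would violate Principle C on *Greta₅*.
*Clara₆*: the pronoun c-commands this R-expression → coindexation would violate Principle C on *Clara₆*.

{1}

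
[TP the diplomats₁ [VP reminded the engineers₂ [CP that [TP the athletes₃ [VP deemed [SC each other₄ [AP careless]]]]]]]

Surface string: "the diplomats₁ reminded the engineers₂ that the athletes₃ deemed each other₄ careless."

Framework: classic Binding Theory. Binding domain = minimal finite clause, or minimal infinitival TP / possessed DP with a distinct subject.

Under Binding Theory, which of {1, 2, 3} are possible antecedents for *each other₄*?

{3}

*each other* is an anaphor, so Principle A applies: it must be bound in its binding domain.
Binding domain of *each other₄*: the embedded TP, whose subject is the athletes₃.
*the diplomats₁* c-commands the anaphor but is outside its binding domain → cannot satisfy Principle A.
*the engineers₂* c-commands the anaphor but is outside its binding domain → cannot satisfy Principle A.
*the athletes₃* c-commands the anaphor within its binding domain → licit binder.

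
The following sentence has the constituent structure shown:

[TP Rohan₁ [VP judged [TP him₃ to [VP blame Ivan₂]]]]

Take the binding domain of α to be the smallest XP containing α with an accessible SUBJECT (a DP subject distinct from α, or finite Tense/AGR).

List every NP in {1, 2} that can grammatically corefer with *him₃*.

*him* is a pronoun, so Principle B applies: it must be free in its binding domain.
Binding domain of *him₃*: the matrix TP, whose subject is Rohan₁.
*Rohan₁* c-commands the pronoun within its binding domain → coindexation would violate Principle B.
*Ivan₂*: the pronoun c-commands this R-expression → coindexation would violate Principle C on *Ivan₂*.

none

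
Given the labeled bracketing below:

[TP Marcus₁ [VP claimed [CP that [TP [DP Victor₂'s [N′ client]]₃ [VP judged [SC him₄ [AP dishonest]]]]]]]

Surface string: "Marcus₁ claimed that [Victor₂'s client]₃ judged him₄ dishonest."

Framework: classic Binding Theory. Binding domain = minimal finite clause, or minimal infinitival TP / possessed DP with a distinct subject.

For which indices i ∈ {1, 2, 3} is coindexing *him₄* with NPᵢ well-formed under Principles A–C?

{1, 2}

*him* is a pronoun, so Principle B applies: it must be free in its binding domain.
Binding domain of *him₄*: the embedded TP, whose subject is [Victor₂'s client]₃.
*Marcus₁* c-commands the pronoun but from outside its binding domain, and is not c-commanded by it → coindexation permitted.
*Victor₂* and the pronoun do not c-command one another → neither Principle B nor Principle C is at stake; coindexation permitted.
*[Victor₂'s client]₃* c-commands the pronoun within its binding domain → coindexation would violate Principle B.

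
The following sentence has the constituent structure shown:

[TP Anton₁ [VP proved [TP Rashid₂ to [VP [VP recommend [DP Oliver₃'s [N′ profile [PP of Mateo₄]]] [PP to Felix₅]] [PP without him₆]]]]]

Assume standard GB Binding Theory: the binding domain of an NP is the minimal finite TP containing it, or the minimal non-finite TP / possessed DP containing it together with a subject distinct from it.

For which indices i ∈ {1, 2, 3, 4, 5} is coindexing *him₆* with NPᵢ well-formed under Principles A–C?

*him* is a pronoun, so Principle B applies: it must be free in its binding domain.
Binding domain of *him₆*: the embedded TP, whose subject is Rashid₂.
*Anton₁* c-commands the pronoun but from outside its binding domain, and is not c-commanded by it → coindexation permitted.
*Rashid₂* c-commands the pronoun within its binding domain → coindexation would violate Principle B.
*Oliver₃* and the pronoun do not c-command one another → neither Principle B nor Principle C is at stake; coindexation permitted.
*Mateo₄* and the pronoun do not c-command one another → neither Principle B nor Principle C is at stake; coindexation permitted.
*Felix₅* and the pronoun do not c-command one another → neither Principle B nor Principle C is at stake; coindexation permitted.

{1, 3, 4, 5}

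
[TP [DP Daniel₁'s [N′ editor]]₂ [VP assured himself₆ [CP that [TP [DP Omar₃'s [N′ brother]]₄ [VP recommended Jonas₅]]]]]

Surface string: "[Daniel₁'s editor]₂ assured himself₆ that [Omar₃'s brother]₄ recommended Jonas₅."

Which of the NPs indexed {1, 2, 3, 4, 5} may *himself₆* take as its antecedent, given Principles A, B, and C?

*himself* is an anaphor, so Principle A applies: it must be bound in its binding domain.
Binding domain of *himself₆*: the matrix TP, whose subject is [Daniel₁'s editor]₂.
*Daniel₁* does not c-command the anaphor → cannot bind it.
*[Daniel₁'s editor]₂* c-commands the anaphor within its binding domain → licit binder.
*Omar₃* does not c-command the anaphor → cannot bind it.
*[Omar₃'s brother]₄* does not c-command the anaphor → cannot bind it.
*Jonas₅* does not c-command the anaphor → cannot bind it.

{2}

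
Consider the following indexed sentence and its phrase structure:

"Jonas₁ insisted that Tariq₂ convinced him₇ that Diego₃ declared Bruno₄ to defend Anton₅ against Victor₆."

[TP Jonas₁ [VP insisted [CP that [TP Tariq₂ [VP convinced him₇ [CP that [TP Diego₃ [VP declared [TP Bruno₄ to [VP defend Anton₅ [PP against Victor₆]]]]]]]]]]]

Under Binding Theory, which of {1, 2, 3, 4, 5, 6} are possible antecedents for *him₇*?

{1}

*him* is a pronoun, so Principle B applies: it must be free in its binding domain.
Binding domain of *him₇*: the embedded TP, whose subject is Tariq₂.
*Jonas₁* c-commands the pronoun but from outside its binding domain, and is not c-commanded by it → coindexation permitted.
*Tariq₂* c-commands the pronoun within its binding domain → coindexation would violate Principle B.
*Diego₃*: the pronoun c-commands this R-expression → coindexation would violate Principle C on *Diego₃*.
*Bruno₄*: the pronoun c-commands this R-expression → coindexation would violate Principle C on *Bruno₄*.
*Anton₅*: the pronoun c-commands this R-expression → coindexation would violate Principle C on *Anton₅*.
*Victor₆*: the pronoun c-commands this R-expression → coindexation would violate Principle C on *Victor₆*.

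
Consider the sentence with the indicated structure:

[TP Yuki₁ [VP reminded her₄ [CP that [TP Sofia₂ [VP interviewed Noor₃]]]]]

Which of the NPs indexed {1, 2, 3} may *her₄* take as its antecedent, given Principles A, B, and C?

none

*her* is a pronoun, so Principle B applies: it must be free in its binding domain.
Binding domain of *her₄*: the matrix TP, whose subject is Yuki₁.
*Yuki₁* c-commands the pronoun within its binding domain → coindexation would violate Principle B.
*Sofia₂*: the pronoun c-commands this R-expression → coindexation would violate Principle C on *Sofia₂*.
*Noor₃*: the pronoun c-commands this R-expression → coindexation would violate Principle C on *Noor₃*.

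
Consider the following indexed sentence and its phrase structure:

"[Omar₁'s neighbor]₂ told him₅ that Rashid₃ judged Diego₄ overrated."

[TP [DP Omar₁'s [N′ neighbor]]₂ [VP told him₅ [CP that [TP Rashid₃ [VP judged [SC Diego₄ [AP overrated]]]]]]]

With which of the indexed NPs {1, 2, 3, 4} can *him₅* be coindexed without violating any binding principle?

*him* is a pronoun, so Principle B applies: it must be free in its binding domain.
Binding domain of *him₅*: the matrix TP, whose subject is [Omar₁'s neighbor]₂.
*Omar₁* and the pronoun do not c-command one another → neither Principle B nor Principle C is at stake; coindexation permitted.
*[Omar₁'s neighbor]₂* c-commands the pronoun within its binding domain → coindexation would violate Principle B.
*Rashid₃*: the pronoun c-commands this R-expression → coindexation would violate Principle C on *Rashid₃*.
*Diego₄*: the pronoun c-commands this R-expression → coindexation would violate Principle C on *Diego₄*.

{1}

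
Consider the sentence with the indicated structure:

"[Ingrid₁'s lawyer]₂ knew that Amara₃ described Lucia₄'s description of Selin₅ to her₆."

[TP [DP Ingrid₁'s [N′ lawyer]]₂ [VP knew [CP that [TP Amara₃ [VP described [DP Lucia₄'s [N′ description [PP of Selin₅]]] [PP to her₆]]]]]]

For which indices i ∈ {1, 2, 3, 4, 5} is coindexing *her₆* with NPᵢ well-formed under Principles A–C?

*her* is a pronoun, so Principle B applies: it must be free in its binding domain.
Binding domain of *her₆*: the embedded TP, whose subject is Amara₃.
*Ingrid₁* and the pronoun do not c-command one another → neither Principle B nor Principle C is at stake; coindexation permitted.
*[Ingrid₁'s lawyer]₂* c-commands the pronoun but from outside its binding domain, and is not c-commanded by it → coindexation permitted.
*Amara₃* c-commands the pronoun within its binding domain → coindexation would violate Principle B.
*Lucia₄* and the pronoun do not c-command one another → neither Principle B nor Principle C is at stake; coindexation permitted.
*Selin₅* and the pronoun do not c-command one another → neither Principle B nor Principle C is at stake; coindexation permitted.

{1, 2, 4, 5}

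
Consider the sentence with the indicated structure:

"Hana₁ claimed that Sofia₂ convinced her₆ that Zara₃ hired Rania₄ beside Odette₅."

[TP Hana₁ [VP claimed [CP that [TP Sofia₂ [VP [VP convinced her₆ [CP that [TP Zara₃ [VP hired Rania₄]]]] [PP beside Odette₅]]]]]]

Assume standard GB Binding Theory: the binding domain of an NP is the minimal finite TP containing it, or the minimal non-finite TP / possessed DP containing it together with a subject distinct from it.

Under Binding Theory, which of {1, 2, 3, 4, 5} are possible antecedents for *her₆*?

{1, 5}

*her* is a pronoun, so Principle B applies: it must be free in its binding domain.
Binding domain of *her₆*: the embedded TP, whose subject is Sofia₂.
*Hana₁* c-commands the pronoun but from outside its binding domain, and is not c-commanded by it → coindexation permitted.
*Sofia₂* c-commands the pronoun within its binding domain → coindexation would violate Principle B.
*Zara₃*: the pronoun c-commands this R-expression → coindexation would violate Principle C on *Zara₃*.
*Rania₄*: the pronoun c-commands this R-expression → coindexation would violate Principle C on *Rania₄*.
*Odette₅* and the pronoun do not c-command one another → neither Principle B nor Principle C is at stake; coindexation permitted.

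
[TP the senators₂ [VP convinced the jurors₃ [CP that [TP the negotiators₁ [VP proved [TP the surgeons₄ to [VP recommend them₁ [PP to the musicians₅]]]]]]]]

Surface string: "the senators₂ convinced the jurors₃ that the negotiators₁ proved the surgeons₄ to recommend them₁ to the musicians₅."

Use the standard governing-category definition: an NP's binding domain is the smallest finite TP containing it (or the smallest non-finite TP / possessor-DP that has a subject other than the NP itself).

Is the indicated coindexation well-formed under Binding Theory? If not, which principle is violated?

The two coindexed NPs are *the negotiators₁* and *them₁*.
*them₁* is a pronoun; its binding domain is the embedded TP, whose subject is the surgeons₄. Within that domain it is c-commanded only by *the surgeons₄*, which carries a different index — the pronoun is free locally, so Principle B holds.
*the negotiators₁* is an R-expression; *them₁* does not c-command it, and no other NP shares its index, so Principle C is satisfied.
All principles are respected.

grammatical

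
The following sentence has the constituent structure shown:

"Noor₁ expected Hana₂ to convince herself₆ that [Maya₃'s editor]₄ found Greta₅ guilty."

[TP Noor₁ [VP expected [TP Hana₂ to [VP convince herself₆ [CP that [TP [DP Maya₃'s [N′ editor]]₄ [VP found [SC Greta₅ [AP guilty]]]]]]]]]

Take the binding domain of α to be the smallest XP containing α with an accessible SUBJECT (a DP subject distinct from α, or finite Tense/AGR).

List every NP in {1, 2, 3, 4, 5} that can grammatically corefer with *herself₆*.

{2}

*herself* is an anaphor, so Principle A applies: it must be bound in its binding domain.
Binding domain of *herself₆*: the embedded TP, whose subject is Hana₂.
*Noor₁* c-commands the anaphor but is outside its binding domain → cannot satisfy Principle A.
*Hana₂* c-commands the anaphor within its binding domain → licit binder.
*Maya₃* does not c-command the anaphor → cannot bind it.
*[Maya₃'s editor]₄* does not c-command the anaphor → cannot bind it.
*Greta₅* does not c-command the anaphor → cannot bind it.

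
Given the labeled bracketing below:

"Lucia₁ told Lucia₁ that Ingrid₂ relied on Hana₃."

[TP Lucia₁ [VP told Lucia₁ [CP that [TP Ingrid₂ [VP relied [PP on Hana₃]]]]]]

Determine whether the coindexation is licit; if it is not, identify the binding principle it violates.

The two coindexed NPs are *Lucia₁* (the higher occurrence) and *Lucia₁* (the lower occurrence).
*Lucia₁* (the lower occurrence) is an R-expression. Principle C requires it to be free everywhere.
*Lucia₁* (the higher occurrence) c-commands it and carries the same index.
The R-expression is bound → Principle C violation.

Principle C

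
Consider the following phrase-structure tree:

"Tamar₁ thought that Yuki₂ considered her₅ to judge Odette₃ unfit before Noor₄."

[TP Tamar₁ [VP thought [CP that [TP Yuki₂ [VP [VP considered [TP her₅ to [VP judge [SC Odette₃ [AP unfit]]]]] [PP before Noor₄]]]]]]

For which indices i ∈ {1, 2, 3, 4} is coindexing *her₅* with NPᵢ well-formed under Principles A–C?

*her* is a pronoun, so Principle B applies: it must be free in its binding domain.
Binding domain of *her₅*: the embedded TP, whose subject is Yuki₂.
*Tamar₁* c-commands the pronoun but from outside its binding domain, and is not c-commanded by it → coindexation permitted.
*Yuki₂* c-commands the pronoun within its binding domain → coindexation would violate Principle B.
*Odette₃*: the pronoun c-commands this R-expression → coindexation would violate Principle C on *Odette₃*.
*Noor₄* and the pronoun do not c-command one another → neither Principle B nor Principle C is at stake; coindexation permitted.

{1, 4}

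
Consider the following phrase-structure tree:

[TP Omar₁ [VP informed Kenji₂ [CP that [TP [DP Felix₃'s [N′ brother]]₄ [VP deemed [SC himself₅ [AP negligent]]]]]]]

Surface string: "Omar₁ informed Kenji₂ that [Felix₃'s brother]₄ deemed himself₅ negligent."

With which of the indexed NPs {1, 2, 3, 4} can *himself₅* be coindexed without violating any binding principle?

{4}

*himself* is an anaphor, so Principle A applies: it must be bound in its binding domain.
Binding domain of *himself₅*: the embedded TP, whose subject is [Felix₃'s brother]₄.
*Omar₁* c-commands the anaphor but is outside its binding domain → cannot satisfy Principle A.
*Kenji₂* c-commands the anaphor but is outside its binding domain → cannot satisfy Principle A.
*Felix₃* does not c-command the anaphor → cannot bind it.
*[Felix₃'s brother]₄* c-commands the anaphor within its binding domain → licit binder.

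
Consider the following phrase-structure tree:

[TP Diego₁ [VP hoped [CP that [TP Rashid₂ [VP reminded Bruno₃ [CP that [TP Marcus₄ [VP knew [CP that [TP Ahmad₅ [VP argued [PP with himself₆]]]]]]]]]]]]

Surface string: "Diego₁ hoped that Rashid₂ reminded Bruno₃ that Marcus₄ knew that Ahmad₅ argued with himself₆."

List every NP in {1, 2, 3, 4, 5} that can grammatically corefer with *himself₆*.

{5}

*himself* is an anaphor, so Principle A applies: it must be bound in its binding domain.
Binding domain of *himself₆*: the embedded TP, whose subject is Ahmad₅.
*Diego₁* c-commands the anaphor but is outside its binding domain → cannot satisfy Principle A.
*Rashid₂* c-commands the anaphor but is outside its binding domain → cannot satisfy Principle A.
*Bruno₃* c-commands the anaphor but is outside its binding domain → cannot satisfy Principle A.
*Marcus₄* c-commands the anaphor but is outside its binding domain → cannot satisfy Principle A.
*Ahmad₅* c-commands the anaphor within its binding domain → licit binder.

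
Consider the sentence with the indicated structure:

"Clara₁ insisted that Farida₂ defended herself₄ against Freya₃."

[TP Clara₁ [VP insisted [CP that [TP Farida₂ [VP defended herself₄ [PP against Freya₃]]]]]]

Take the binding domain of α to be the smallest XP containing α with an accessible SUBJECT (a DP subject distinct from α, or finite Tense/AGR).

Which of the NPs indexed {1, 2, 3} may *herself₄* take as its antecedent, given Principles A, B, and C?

{2}

*herself* is an anaphor, so Principle A applies: it must be bound in its binding domain.
Binding domain of *herself₄*: the embedded TP, whose subject is Farida₂.
*Clara₁* c-commands the anaphor but is outside its binding domain → cannot satisfy Principle A.
*Farida₂* c-commands the anaphor within its binding domain → licit binder.
*Freya₃* does not c-command the anaphor → cannot bind it.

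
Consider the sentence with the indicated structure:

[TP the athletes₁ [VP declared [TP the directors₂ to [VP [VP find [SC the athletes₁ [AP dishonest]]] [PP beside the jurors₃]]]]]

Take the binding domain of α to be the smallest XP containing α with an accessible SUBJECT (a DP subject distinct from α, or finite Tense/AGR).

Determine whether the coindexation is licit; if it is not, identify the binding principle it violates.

Principle C

The two coindexed NPs are *the athletes₁* (the lower occurrence) and *the athletes₁* (the higher occurrence).
*the athletes₁* (the lower occurrence) is an R-expression. Principle C requires it to be free everywhere.
*the athletes₁* (the higher occurrence) c-commands it and carries the same index.
The R-expression is bound → Principle C violation.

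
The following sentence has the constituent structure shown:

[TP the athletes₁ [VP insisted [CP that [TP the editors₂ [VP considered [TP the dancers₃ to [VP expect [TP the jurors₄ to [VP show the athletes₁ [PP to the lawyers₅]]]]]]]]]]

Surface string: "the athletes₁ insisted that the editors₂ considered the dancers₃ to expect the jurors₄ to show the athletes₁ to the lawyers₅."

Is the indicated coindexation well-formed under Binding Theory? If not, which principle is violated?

The two coindexed NPs are *the athletes₁* (the higher occurrence) and *the athletes₁* (the lower occurrence).
*the athletes₁* (the lower occurrence) is an R-expression. Principle C requires it to be free everywhere.
*the athletes₁* (the higher occurrence) c-commands it and carries the same index.
The R-expression is bound → Principle C violation.

Principle C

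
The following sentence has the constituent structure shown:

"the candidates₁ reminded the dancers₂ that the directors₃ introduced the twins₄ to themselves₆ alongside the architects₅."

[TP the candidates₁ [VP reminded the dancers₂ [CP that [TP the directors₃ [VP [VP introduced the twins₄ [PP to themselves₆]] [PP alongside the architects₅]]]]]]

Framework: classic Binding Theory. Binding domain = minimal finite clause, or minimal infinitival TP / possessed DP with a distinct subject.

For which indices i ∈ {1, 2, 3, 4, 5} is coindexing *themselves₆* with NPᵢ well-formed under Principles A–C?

{3, 4}

*themselves* is an anaphor, so Principle A applies: it must be bound in its binding domain.
Binding domain of *themselves₆*: the embedded TP, whose subject is the directors₃.
*the candidates₁* c-commands the anaphor but is outside its binding domain → cannot satisfy Principle A.
*the dancers₂* c-commands the anaphor but is outside its binding domain → cannot satisfy Principle A.
*the directors₃* c-commands the anaphor within its binding domain → licit binder.
*the twins₄* c-commands the anaphor within its binding domain → licit binder.
*the architects₅* does not c-command the anaphor → cannot bind it.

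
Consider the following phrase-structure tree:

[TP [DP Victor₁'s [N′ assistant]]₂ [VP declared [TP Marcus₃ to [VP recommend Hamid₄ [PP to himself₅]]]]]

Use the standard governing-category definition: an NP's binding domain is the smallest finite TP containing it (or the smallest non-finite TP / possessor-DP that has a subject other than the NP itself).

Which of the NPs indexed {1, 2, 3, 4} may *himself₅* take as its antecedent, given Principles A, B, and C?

{3, 4}

*himself* is an anaphor, so Principle A applies: it must be bound in its binding domain.
Binding domain of *himself₅*: the embedded TP, whose subject is Marcus₃.
*Victor₁* does not c-command the anaphor → cannot bind it.
*[Victor₁'s assistant]₂* c-commands the anaphor but is outside its binding domain → cannot satisfy Principle A.
*Marcus₃* c-commands the anaphor within its binding domain → licit binder.
*Hamid₄* c-commands the anaphor within its binding domain → licit binder.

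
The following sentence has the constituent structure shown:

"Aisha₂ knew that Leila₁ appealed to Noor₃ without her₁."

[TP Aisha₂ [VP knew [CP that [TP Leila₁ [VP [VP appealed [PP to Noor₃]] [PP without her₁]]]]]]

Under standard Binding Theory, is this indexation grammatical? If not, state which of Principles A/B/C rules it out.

Principle B

The two coindexed NPs are *Leila₁* and *her₁*.
*her₁* is a pronoun. Its binding domain is the embedded TP, whose subject is Leila₁.
*Leila₁* c-commands it within that domain and carries the same index.
The pronoun is locally bound → Principle B violation.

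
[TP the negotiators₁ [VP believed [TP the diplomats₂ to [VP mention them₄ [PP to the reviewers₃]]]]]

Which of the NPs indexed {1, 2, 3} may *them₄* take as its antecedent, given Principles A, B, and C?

{1}

*them* is a pronoun, so Principle B applies: it must be free in its binding domain.
Binding domain of *them₄*: the embedded TP, whose subject is the diplomats₂.
*the negotiators₁* c-commands the pronoun but from outside its binding domain, and is not c-commanded by it → coindexation permitted.
*the diplomats₂* c-commands the pronoun within its binding domain → coindexation would violate Principle B.
*the reviewers₃*: the pronoun c-commands this R-expression → coindexation would violate Principle C on *the reviewers₃*.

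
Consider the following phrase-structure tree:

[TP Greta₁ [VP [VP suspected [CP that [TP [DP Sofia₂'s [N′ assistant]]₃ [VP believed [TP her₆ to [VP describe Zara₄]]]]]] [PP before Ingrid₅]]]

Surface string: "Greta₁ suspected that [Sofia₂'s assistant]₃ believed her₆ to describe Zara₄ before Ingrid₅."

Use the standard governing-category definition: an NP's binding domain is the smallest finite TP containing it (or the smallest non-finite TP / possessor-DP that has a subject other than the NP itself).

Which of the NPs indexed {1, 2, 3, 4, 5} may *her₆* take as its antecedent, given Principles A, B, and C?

*her* is a pronoun, so Principle B applies: it must be free in its binding domain.
Binding domain of *her₆*: the embedded TP, whose subject is [Sofia₂'s assistant]₃.
*Greta₁* c-commands the pronoun but from outside its binding domain, and is not c-commanded by it → coindexation permitted.
*Sofia₂* and the pronoun do not c-command one another → neither Principle B nor Principle C is at stake; coindexation permitted.
*[Sofia₂'s assistant]₃* c-commands the pronoun within its binding domain → coindexation would violate Principle B.
*Zara₄*: the pronoun c-commands this R-expression → coindexation would violate Principle C on *Zara₄*.
*Ingrid₅* and the pronoun do not c-command one another → neither Principle B nor Principle C is at stake; coindexation permitted.

{1, 2, 5}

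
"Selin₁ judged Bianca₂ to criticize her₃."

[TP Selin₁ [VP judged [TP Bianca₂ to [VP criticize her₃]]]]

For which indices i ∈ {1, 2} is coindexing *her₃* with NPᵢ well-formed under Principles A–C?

*her* is a pronoun, so Principle B applies: it must be free in its binding domain.
Binding domain of *her₃*: the embedded TP, whose subject is Bianca₂.
*Selin₁* c-commands the pronoun but from outside its binding domain, and is not c-commanded by it → coindexation permitted.
*Bianca₂* c-commands the pronoun within its binding domain → coindexation would violate Principle B.

{1}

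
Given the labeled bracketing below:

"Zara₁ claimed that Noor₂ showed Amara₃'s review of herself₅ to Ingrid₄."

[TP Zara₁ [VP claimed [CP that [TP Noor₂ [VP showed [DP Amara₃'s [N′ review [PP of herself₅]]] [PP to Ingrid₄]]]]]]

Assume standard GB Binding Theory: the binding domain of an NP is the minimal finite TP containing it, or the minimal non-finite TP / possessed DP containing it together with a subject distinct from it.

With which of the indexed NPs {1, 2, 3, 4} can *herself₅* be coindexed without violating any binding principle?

{3}

*herself* is an anaphor, so Principle A applies: it must be bound in its binding domain.
Binding domain of *herself₅*: the possessed DP, whose subject is Amara₃.
*Zara₁* c-commands the anaphor but is outside its binding domain → cannot satisfy Principle A.
*Noor₂* c-commands the anaphor but is outside its binding domain → cannot satisfy Principle A.
*Amara₃* c-commands the anaphor within its binding domain → licit binder.
*Ingrid₄* does not c-command the anaphor → cannot bind it.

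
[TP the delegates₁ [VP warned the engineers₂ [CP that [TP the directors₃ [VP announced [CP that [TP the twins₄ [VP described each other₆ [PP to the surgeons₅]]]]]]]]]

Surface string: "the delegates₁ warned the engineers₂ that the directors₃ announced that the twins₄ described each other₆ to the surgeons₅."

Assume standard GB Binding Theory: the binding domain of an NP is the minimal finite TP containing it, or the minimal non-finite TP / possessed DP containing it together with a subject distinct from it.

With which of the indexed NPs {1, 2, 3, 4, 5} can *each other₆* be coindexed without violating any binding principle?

{4}

*each other* is an anaphor, so Principle A applies: it must be bound in its binding domain.
Binding domain of *each other₆*: the embedded TP, whose subject is the twins₄.
*the delegates₁* c-commands the anaphor but is outside its binding domain → cannot satisfy Principle A.
*the engineers₂* c-commands the anaphor but is outside its binding domain → cannot satisfy Principle A.
*the directors₃* c-commands the anaphor but is outside its binding domain → cannot satisfy Principle A.
*the twins₄* c-commands the anaphor within its binding domain → licit binder.
*the surgeons₅* does not c-command the anaphor → cannot bind it.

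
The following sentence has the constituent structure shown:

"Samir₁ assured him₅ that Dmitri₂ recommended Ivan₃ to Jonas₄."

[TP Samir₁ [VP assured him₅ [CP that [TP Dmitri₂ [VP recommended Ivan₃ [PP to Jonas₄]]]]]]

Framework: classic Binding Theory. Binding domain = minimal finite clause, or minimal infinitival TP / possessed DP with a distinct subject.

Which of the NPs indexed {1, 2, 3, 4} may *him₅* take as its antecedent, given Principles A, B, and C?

*him* is a pronoun, so Principle B applies: it must be free in its binding domain.
Binding domain of *him₅*: the matrix TP, whose subject is Samir₁.
*Samir₁* c-commands the pronoun within its binding domain → coindexation would violate Principle B.
*Dmitri₂*: the pronoun c-commands this R-expression → coindexation would violate Principle C on *Dmitri₂*.
*Ivan₃*: the pronoun c-commands this R-expression → coindexation would violate Principle C on *Ivan₃*.
*Jonas₄*: the pronoun c-commands this R-expression → coindexation would violate Principle C on *Jonas₄*.

none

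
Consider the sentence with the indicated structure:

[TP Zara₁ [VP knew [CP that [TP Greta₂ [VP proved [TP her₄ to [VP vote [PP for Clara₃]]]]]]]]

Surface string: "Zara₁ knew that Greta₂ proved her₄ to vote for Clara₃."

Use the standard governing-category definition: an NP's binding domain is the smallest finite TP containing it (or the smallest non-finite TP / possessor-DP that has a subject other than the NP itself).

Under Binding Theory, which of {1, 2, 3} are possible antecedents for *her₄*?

*her* is a pronoun, so Principle B applies: it must be free in its binding domain.
Binding domain of *her₄*: the embedded TP, whose subject is Greta₂.
*Zara₁* c-commands the pronoun but from outside its binding domain, and is not c-commanded by it → coindexation permitted.
*Greta₂* c-commands the pronoun within its binding domain → coindexation would violate Principle B.
*Clara₃*: the pronoun c-commands this R-expression → coindexation would violate Principle C on *Clara₃*.

{1}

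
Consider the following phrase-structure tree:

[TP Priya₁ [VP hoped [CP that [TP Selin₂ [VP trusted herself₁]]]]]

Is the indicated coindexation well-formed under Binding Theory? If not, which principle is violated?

The two coindexed NPs are *Priya₁* and *herself₁*.
*herself₁* is an anaphor. Principle A requires it to be bound within its binding domain — the embedded TP, whose subject is Selin₂.
Within that domain it is c-commanded by *Selin₂*, which does not share its index.
*Priya₁* does c-command the anaphor, but from outside its binding domain.
The anaphor is unbound in its domain → Principle A violation.

Principle A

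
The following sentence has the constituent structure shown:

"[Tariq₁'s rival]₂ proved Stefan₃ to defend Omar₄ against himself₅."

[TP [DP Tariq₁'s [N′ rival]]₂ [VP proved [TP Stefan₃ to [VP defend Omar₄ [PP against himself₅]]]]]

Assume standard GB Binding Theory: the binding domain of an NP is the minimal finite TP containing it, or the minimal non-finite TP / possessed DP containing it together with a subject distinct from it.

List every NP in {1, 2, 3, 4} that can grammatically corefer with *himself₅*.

{3, 4}

*himself* is an anaphor, so Principle A applies: it must be bound in its binding domain.
Binding domain of *himself₅*: the embedded TP, whose subject is Stefan₃.
*Tariq₁* does not c-command the anaphor → cannot bind it.
*[Tariq₁'s rival]₂* c-commands the anaphor but is outside its binding domain → cannot satisfy Principle A.
*Stefan₃* c-commands the anaphor within its binding domain → licit binder.
*Omar₄* c-commands the anaphor within its binding domain → licit binder.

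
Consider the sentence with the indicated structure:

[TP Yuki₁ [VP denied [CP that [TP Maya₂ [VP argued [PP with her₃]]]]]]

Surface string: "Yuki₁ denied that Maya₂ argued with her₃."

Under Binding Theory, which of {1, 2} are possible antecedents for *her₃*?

*her* is a pronoun, so Principle B applies: it must be free in its binding domain.
Binding domain of *her₃*: the embedded TP, whose subject is Maya₂.
*Yuki₁* c-commands the pronoun but from outside its binding domain, and is not c-commanded by it → coindexation permitted.
*Maya₂* c-commands the pronoun within its binding domain → coindexation would violate Principle B.

{1}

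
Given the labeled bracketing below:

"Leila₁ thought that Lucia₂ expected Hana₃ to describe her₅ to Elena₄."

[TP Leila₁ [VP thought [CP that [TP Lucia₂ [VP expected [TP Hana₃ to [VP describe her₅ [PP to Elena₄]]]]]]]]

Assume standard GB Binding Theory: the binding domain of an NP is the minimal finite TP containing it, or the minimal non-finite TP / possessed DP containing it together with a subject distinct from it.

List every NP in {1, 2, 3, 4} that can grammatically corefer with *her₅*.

*her* is a pronoun, so Principle B applies: it must be free in its binding domain.
Binding domain of *her₅*: the embedded TP, whose subject is Hana₃.
*Leila₁* c-commands the pronoun but from outside its binding domain, and is not c-commanded by it → coindexation permitted.
*Lucia₂* c-commands the pronoun but from outside its binding domain, and is not c-commanded by it → coindexation permitted.
*Hana₃* c-commands the pronoun within its binding domain → coindexation would violate Principle B.
*Elena₄*: the pronoun c-commands this R-expression → coindexation would violate Principle C on *Elena₄*.

{1, 2}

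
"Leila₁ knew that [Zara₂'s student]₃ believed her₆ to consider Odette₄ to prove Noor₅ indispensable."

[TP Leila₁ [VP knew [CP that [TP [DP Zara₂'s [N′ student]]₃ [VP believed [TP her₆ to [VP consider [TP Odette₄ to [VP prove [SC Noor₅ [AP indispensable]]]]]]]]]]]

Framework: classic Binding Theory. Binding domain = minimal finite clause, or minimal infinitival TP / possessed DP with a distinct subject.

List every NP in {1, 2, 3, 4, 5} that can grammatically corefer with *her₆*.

*her* is a pronoun, so Principle B applies: it must be free in its binding domain.
Binding domain of *her₆*: the embedded TP, whose subject is [Zara₂'s student]₃.
*Leila₁* c-commands the pronoun but from outside its binding domain, and is not c-commanded by it → coindexation permitted.
*Zara₂* and the pronoun do not c-command one another → neither Principle B nor Principle C is at stake; coindexation permitted.
*[Zara₂'s student]₃* c-commands the pronoun within its binding domain → coindexation would violate Principle B.
*Odette₄*: the pronoun c-commands this R-expression → coindexation would violate Principle C on *Odette₄*.
*Noor₅*: the pronoun c-commands this R-expression → coindexation would violate Principle C on *Noor₅*.

{1, 2}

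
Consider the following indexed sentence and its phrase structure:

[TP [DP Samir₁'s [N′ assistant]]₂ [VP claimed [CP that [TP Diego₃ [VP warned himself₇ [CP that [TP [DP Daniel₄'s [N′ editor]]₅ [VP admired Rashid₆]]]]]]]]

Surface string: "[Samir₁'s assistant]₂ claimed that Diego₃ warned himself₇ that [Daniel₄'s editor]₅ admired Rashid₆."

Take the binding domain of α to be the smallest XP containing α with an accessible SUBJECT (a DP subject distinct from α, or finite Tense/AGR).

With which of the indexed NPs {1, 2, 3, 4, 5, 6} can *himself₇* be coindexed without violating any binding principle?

*himself* is an anaphor, so Principle A applies: it must be bound in its binding domain.
Binding domain of *himself₇*: the embedded TP, whose subject is Diego₃.
*Samir₁* does not c-command the anaphor → cannot bind it.
*[Samir₁'s assistant]₂* c-commands the anaphor but is outside its binding domain → cannot satisfy Principle A.
*Diego₃* c-commands the anaphor within its binding domain → licit binder.
*Daniel₄* does not c-command the anaphor → cannot bind it.
*[Daniel₄'s editor]₅* does not c-command the anaphor → cannot bind it.
*Rashid₆* does not c-command the anaphor → cannot bind it.

{3}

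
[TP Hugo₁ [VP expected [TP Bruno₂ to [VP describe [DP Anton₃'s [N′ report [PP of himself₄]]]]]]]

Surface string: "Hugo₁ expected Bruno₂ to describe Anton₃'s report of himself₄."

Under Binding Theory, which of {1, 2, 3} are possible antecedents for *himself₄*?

{3}

*himself* is an anaphor, so Principle A applies: it must be bound in its binding domain.
Binding domain of *himself₄*: the possessed DP, whose subject is Anton₃.
*Hugo₁* c-commands the anaphor but is outside its binding domain → cannot satisfy Principle A.
*Bruno₂* c-commands the anaphor but is outside its binding domain → cannot satisfy Principle A.
*Anton₃* c-commands the anaphor within its binding domain → licit binder.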